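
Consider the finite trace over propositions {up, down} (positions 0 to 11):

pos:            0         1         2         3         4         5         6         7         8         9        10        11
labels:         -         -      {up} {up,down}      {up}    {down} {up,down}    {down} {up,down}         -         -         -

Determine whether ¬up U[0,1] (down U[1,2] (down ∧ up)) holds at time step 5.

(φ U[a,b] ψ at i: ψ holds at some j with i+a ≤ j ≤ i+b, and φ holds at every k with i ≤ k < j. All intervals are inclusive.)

Need some j in [5,6] with (down U[1,2] (down ∧ up)), and ¬up at every k in [5,j-1].
  j=5: (down U[1,2] (down ∧ up)) holds; no prefix to check → satisfied.

Yes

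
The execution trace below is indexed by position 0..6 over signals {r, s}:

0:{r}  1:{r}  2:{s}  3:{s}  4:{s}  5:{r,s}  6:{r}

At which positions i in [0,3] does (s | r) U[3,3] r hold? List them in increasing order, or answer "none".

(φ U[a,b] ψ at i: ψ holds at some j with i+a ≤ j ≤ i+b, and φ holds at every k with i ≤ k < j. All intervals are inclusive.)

Evaluate at each i in [0,3]:
  i=0: ✗ (no rhs in [3,3])
  i=1: ✗ (no rhs in [4,4])
  i=2: ✓ (rhs at j=5; lhs holds on [2,4])
  i=3: ✓ (rhs at j=6; lhs holds on [3,5])

2, 3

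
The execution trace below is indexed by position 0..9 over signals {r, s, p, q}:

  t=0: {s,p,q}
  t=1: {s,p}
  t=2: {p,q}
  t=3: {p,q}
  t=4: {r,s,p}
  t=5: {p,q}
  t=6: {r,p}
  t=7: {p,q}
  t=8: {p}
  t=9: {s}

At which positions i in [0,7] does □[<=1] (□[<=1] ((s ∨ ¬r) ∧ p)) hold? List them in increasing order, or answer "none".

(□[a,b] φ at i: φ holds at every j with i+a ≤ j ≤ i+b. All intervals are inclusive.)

0, 1, 2, 3

Evaluate at each i in [0,7]:
  i=0: ✓ (all of [0,1])
  i=1: ✓ (all of [1,2])
  i=2: ✓ (all of [2,3])
  i=3: ✓ (all of [3,4])
  i=4: ✗ (fails at j=5)
  i=5: ✗ (fails at j=5)
  i=6: ✗ (fails at j=6)
  i=7: ✗ (fails at j=8)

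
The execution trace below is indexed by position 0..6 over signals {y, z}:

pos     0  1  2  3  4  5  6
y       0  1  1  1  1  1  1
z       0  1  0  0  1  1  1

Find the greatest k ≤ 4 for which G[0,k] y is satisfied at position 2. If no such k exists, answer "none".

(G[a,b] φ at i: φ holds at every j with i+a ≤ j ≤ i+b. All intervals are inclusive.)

4

y must hold from j=2 onward; find where it first fails.
  j=2: holds
  j=3: holds
  j=4: holds
  j=5: holds
  j=6: holds
Holds through j=6; largest k = 4.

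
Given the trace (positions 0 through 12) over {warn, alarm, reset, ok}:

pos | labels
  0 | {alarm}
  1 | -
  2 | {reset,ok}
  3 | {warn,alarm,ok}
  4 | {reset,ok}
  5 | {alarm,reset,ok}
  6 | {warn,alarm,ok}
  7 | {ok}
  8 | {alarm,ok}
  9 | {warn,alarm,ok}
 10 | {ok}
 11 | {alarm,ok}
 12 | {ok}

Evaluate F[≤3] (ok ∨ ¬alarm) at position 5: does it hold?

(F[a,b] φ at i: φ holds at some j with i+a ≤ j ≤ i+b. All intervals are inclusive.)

True

Check (ok ∨ ¬alarm) at each j in [5,8]:
  j=5: true
  j=6: true
  j=7: true
  j=8: true
Found at j=5 → formula holds.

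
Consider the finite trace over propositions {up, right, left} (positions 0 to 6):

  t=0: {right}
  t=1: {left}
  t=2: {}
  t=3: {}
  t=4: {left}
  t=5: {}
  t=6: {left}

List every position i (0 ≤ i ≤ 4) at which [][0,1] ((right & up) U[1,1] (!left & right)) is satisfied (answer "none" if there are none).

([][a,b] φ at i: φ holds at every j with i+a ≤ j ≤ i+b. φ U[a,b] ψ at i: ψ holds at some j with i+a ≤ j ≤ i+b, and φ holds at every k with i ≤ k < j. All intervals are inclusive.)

none

Evaluate at each i in [0,4]:
  i=0: ✗ (fails at j=0)
  i=1: ✗ (fails at j=1)
  i=2: ✗ (fails at j=2)
  i=3: ✗ (fails at j=3)
  i=4: ✗ (fails at j=4)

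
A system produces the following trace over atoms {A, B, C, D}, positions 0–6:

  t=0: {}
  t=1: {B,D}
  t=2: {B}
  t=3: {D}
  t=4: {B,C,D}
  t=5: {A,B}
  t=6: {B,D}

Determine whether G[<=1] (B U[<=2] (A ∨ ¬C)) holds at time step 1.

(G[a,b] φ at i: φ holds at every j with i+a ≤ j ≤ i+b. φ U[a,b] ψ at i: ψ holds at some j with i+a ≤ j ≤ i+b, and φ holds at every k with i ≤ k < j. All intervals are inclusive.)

Yes

Check (B U[<=2] (A ∨ ¬C)) at every j in [1,2]:
  j=1: holds
  j=2: holds
All positions satisfy it → formula holds.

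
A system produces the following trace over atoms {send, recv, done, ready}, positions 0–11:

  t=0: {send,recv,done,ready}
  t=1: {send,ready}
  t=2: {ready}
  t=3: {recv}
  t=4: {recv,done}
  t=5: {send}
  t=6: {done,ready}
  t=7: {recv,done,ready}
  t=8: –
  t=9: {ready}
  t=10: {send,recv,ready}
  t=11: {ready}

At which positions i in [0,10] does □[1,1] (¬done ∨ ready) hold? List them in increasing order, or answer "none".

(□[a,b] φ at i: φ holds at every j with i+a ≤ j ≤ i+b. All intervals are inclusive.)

0, 1, 2, 4, 5, 6, 7, 8, 9, 10

Evaluate at each i in [0,10]:
  i=0: ✓ (all of [1,1])
  i=1: ✓ (all of [2,2])
  i=2: ✓ (all of [3,3])
  i=3: ✗ (fails at j=4)
  i=4: ✓ (all of [5,5])
  i=5: ✓ (all of [6,6])
  i=6: ✓ (all of [7,7])
  i=7: ✓ (all of [8,8])
  i=8: ✓ (all of [9,9])
  i=9: ✓ (all of [10,10])
  i=10: ✓ (all of [11,11])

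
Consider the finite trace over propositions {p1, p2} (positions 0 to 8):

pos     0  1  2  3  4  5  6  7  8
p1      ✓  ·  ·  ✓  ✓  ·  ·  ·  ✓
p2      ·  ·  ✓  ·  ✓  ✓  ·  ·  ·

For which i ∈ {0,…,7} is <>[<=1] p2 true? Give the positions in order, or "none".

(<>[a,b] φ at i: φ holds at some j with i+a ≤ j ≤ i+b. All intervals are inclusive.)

1, 2, 3, 4, 5

Evaluate at each i in [0,7]:
  i=0: ✗ (none in [0,1])
  i=1: ✓ (witness j=2)
  i=2: ✓ (witness j=2)
  i=3: ✓ (witness j=4)
  i=4: ✓ (witness j=4)
  i=5: ✓ (witness j=5)
  i=6: ✗ (none in [6,7])
  i=7: ✗ (none in [7,8])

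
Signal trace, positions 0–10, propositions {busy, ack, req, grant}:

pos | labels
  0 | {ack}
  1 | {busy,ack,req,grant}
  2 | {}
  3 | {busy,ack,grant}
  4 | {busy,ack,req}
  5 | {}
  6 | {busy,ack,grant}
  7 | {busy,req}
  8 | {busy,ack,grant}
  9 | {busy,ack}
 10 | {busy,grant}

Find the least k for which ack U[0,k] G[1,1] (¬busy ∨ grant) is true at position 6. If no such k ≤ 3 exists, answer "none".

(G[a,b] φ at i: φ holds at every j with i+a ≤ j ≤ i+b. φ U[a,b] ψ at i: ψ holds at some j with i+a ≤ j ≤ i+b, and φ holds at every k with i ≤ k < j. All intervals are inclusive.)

1

Need earliest j ≥ 6 with G[1,1] (¬busy ∨ grant), and ack at every k in [6,j-1].
  j=6: rhs fails.
  j=7: rhs holds; lhs holds on [6,6]. k = 1.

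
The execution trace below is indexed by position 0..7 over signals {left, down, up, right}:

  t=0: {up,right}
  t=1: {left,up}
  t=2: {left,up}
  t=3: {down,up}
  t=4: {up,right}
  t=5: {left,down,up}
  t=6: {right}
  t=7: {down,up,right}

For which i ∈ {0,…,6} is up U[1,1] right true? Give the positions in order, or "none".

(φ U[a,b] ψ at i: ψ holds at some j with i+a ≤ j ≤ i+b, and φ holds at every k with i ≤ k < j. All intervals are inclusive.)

3, 5

Evaluate at each i in [0,6]:
  i=0: ✗ (no rhs in [1,1])
  i=1: ✗ (no rhs in [2,2])
  i=2: ✗ (no rhs in [3,3])
  i=3: ✓ (rhs at j=4; lhs holds on [3,3])
  i=4: ✗ (no rhs in [5,5])
  i=5: ✓ (rhs at j=6; lhs holds on [5,5])
  i=6: ✗ (lhs fails at k=6 before rhs at j=7)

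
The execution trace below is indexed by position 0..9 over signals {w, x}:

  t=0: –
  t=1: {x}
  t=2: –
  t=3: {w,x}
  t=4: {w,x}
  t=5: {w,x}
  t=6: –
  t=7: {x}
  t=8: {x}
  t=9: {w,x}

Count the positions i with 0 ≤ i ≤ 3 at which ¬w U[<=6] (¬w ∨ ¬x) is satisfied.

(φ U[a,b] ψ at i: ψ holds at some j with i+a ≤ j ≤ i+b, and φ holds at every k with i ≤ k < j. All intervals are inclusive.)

Evaluate at each i in [0,3]:
  i=0: ✓ (rhs at j=0)
  i=1: ✓ (rhs at j=1)
  i=2: ✓ (rhs at j=2)
  i=3: ✗ (lhs fails at k=3 before rhs at j=6)
Positions where it holds: {0, 1, 2} → 3.

3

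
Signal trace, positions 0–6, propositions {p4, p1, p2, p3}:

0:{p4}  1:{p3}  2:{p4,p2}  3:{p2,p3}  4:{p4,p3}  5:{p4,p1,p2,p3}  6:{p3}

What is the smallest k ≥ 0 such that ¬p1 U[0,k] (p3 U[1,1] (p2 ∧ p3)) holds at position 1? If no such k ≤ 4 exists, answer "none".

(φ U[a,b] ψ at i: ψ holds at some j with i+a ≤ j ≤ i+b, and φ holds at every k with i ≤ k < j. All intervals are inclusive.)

Need earliest j ≥ 1 with (p3 U[1,1] (p2 ∧ p3)), and ¬p1 at every k in [1,j-1].
  j=1: rhs fails.
  j=2: rhs fails.
  j=3: rhs fails.
  j=4: rhs holds; lhs holds on [1,3]. k = 3.

3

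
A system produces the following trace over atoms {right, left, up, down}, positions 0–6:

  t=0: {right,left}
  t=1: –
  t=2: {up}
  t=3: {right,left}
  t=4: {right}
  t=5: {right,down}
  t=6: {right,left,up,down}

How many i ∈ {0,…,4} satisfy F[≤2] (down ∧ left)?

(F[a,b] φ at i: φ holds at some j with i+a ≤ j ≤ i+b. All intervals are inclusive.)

Evaluate at each i in [0,4]:
  i=0: ✗ (none in [0,2])
  i=1: ✗ (none in [1,3])
  i=2: ✗ (none in [2,4])
  i=3: ✗ (none in [3,5])
  i=4: ✓ (witness j=6)
Positions where it holds: {4} → 1.

1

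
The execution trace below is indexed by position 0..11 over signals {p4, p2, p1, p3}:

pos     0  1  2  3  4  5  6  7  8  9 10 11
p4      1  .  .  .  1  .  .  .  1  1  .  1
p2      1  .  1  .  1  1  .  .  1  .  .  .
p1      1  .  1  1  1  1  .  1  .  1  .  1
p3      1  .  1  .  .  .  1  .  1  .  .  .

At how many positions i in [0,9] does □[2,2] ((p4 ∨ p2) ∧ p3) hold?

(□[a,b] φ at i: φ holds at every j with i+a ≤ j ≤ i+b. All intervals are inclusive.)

Evaluate at each i in [0,9]:
  i=0: ✓ (all of [2,2])
  i=1: ✗ (fails at j=3)
  i=2: ✗ (fails at j=4)
  i=3: ✗ (fails at j=5)
  i=4: ✗ (fails at j=6)
  i=5: ✗ (fails at j=7)
  i=6: ✓ (all of [8,8])
  i=7: ✗ (fails at j=9)
  i=8: ✗ (fails at j=10)
  i=9: ✗ (fails at j=11)
Positions where it holds: {0, 6} → 2.

2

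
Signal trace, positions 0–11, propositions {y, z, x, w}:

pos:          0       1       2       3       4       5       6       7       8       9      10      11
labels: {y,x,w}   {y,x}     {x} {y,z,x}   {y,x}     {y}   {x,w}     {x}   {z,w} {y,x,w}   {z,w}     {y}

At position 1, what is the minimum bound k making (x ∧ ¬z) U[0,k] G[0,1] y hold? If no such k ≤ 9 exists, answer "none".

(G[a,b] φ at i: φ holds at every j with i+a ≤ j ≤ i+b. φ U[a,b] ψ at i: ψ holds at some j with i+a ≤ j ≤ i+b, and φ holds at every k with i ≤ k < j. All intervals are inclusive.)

2

Need earliest j ≥ 1 with G[0,1] y, and (x ∧ ¬z) at every k in [1,j-1].
  j=1: rhs fails.
  j=2: rhs fails.
  j=3: rhs holds; lhs holds on [1,2]. k = 2.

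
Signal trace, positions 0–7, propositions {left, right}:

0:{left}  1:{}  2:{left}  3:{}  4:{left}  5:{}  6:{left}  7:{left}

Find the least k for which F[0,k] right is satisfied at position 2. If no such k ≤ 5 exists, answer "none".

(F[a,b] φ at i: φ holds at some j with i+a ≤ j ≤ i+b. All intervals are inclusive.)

Scan j = 2,3,… for right:
  j=2: fails
  j=3: fails
  j=4: fails
  j=5: fails
  j=6: fails
  j=7: fails
No j in [2,7] satisfies it → none.

none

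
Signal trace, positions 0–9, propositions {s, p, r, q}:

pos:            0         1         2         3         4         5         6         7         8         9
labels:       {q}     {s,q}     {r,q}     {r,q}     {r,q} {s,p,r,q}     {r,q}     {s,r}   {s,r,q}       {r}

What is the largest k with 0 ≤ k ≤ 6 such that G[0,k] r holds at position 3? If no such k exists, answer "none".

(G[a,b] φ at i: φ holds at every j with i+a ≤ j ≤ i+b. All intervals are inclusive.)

6

r must hold from j=3 onward; find where it first fails.
  j=3: holds
  j=4: holds
  j=5: holds
  j=6: holds
  j=7: holds
  j=8: holds
  j=9: holds
Holds through j=9; largest k = 6.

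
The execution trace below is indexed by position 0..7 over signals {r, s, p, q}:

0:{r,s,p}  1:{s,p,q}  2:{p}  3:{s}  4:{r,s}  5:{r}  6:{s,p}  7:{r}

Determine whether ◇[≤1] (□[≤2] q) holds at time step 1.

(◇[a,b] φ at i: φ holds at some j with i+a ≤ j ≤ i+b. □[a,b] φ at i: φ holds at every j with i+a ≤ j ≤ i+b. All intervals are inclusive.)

No

Check □[≤2] q at each j in [1,2]:
  j=1: fails at 2
  j=2: fails at 2
No position in the window satisfies it → formula fails.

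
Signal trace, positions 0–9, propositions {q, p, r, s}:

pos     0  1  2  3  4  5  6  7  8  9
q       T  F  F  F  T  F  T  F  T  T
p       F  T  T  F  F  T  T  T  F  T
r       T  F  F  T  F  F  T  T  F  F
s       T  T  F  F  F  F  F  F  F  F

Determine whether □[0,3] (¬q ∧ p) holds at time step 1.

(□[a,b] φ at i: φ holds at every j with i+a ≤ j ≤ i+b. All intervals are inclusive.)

False

Check (¬q ∧ p) at every j in [1,4]:
  j=1: true
  j=2: true
  j=3: false
  j=4: false
Fails at j=3 → formula fails.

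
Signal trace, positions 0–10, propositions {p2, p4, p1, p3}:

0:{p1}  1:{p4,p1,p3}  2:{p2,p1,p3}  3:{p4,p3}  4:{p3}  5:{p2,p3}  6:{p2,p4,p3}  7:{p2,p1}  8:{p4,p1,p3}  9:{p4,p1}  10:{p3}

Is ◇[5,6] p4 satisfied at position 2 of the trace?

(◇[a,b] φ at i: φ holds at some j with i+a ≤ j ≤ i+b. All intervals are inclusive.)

Holds

Check p4 at each j in [7,8]:
  j=7: false
  j=8: true
Found at j=8 → formula holds.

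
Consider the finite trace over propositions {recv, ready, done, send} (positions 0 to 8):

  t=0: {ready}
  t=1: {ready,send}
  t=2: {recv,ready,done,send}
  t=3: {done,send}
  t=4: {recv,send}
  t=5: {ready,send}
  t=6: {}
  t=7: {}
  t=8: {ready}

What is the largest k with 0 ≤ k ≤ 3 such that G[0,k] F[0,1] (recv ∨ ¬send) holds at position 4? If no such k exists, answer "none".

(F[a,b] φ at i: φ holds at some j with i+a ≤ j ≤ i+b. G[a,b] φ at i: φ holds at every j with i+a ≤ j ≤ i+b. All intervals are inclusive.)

F[0,1] (recv ∨ ¬send) must hold from j=4 onward; find where it first fails.
  j=4: holds
  j=5: holds
  j=6: holds
  j=7: holds
Holds through j=7; largest k = 3.

3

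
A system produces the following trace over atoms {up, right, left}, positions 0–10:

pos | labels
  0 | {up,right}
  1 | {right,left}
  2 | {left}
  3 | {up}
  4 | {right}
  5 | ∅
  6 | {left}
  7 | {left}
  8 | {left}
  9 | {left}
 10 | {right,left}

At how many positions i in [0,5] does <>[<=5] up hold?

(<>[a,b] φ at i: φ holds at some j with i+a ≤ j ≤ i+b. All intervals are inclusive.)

4

Evaluate at each i in [0,5]:
  i=0: ✓ (witness j=0)
  i=1: ✓ (witness j=3)
  i=2: ✓ (witness j=3)
  i=3: ✓ (witness j=3)
  i=4: ✗ (none in [4,9])
  i=5: ✗ (none in [5,10])
Positions where it holds: {0, 1, 2, 3} → 4.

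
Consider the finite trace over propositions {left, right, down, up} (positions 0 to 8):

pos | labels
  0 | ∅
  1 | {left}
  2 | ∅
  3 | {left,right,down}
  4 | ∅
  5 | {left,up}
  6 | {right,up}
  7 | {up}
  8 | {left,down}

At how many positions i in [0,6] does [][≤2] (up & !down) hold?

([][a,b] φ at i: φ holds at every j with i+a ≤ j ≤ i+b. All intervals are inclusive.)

Evaluate at each i in [0,6]:
  i=0: ✗ (fails at j=0)
  i=1: ✗ (fails at j=1)
  i=2: ✗ (fails at j=2)
  i=3: ✗ (fails at j=3)
  i=4: ✗ (fails at j=4)
  i=5: ✓ (all of [5,7])
  i=6: ✗ (fails at j=8)
Positions where it holds: {5} → 1.

1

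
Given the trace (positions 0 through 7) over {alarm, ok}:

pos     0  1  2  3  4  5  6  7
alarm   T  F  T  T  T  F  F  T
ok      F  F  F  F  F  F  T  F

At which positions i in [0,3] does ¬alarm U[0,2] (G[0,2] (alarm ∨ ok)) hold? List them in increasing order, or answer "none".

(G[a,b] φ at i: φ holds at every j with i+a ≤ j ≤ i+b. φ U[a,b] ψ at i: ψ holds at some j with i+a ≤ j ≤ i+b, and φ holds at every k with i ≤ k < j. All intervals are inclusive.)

1, 2

Evaluate at each i in [0,3]:
  i=0: ✗ (lhs fails at k=0 before rhs at j=2)
  i=1: ✓ (rhs at j=2; lhs holds on [1,1])
  i=2: ✓ (rhs at j=2)
  i=3: ✗ (no rhs in [3,5])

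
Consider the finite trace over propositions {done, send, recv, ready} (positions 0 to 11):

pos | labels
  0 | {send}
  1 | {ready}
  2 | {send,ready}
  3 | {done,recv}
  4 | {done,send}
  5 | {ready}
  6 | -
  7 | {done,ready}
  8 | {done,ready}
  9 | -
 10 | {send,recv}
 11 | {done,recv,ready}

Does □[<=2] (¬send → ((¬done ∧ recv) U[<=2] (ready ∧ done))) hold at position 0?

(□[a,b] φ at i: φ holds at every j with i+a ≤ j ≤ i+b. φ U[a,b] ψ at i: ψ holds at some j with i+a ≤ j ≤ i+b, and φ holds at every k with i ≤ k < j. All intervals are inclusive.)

Does not hold

Check (¬send → ((¬done ∧ recv) U[<=2] (ready ∧ done))) at every j in [0,2]:
  j=0: antecedent false → ✓
  j=1: antecedent true; consequent fails → ✗
  j=2: antecedent false → ✓
Fails at j=1 → formula fails.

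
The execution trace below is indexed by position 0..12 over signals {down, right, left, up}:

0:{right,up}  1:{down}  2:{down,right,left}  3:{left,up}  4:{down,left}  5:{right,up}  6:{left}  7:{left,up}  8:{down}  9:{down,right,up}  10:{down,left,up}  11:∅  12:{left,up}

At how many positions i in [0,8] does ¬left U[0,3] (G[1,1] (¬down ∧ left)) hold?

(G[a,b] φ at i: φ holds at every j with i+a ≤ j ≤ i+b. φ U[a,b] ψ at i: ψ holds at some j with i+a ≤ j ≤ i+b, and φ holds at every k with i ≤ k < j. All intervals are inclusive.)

Evaluate at each i in [0,8]:
  i=0: ✓ (rhs at j=2; lhs holds on [0,1])
  i=1: ✓ (rhs at j=2; lhs holds on [1,1])
  i=2: ✓ (rhs at j=2)
  i=3: ✗ (lhs fails at k=3 before rhs at j=5)
  i=4: ✗ (lhs fails at k=4 before rhs at j=5)
  i=5: ✓ (rhs at j=5)
  i=6: ✓ (rhs at j=6)
  i=7: ✗ (no rhs in [7,10])
  i=8: ✗ (lhs fails at k=10 before rhs at j=11)
Positions where it holds: {0, 1, 2, 5, 6} → 5.

5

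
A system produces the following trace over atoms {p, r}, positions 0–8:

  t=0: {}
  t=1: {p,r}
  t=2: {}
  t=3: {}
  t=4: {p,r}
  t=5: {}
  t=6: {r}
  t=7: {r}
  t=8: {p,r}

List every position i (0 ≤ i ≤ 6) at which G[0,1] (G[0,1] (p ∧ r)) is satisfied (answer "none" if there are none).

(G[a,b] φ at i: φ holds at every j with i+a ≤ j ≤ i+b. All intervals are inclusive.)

Evaluate at each i in [0,6]:
  i=0: ✗ (fails at j=0)
  i=1: ✗ (fails at j=1)
  i=2: ✗ (fails at j=2)
  i=3: ✗ (fails at j=3)
  i=4: ✗ (fails at j=4)
  i=5: ✗ (fails at j=5)
  i=6: ✗ (fails at j=6)

none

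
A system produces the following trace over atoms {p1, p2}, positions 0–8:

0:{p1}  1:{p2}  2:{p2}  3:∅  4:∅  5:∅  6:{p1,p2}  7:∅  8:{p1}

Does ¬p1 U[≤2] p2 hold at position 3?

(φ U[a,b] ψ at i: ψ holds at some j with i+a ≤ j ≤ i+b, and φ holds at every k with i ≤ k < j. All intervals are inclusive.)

Need some j in [3,5] with p2, and ¬p1 at every k in [3,j-1].
  j=3: p2 false.
  j=4: p2 false.
  j=5: p2 false.
No j in the window works → until fails.

No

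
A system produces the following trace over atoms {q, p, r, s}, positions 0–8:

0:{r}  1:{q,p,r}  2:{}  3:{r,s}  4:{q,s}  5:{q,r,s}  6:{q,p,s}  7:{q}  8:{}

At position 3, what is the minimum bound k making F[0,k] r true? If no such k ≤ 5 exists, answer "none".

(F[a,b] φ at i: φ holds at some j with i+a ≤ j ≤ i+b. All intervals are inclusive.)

Scan j = 3,4,… for r:
  j=3: holds
First hit at j=3, so smallest k = 3-3 = 0.

0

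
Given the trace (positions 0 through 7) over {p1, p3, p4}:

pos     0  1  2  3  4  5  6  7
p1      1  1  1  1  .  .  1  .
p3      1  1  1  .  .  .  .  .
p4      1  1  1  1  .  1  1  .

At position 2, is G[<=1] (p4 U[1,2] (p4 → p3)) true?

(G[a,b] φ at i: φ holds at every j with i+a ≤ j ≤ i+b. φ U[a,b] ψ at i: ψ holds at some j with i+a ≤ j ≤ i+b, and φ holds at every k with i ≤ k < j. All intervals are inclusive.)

Check (p4 U[1,2] (p4 → p3)) at every j in [2,3]:
  j=2: holds
  j=3: holds
All positions satisfy it → formula holds.

True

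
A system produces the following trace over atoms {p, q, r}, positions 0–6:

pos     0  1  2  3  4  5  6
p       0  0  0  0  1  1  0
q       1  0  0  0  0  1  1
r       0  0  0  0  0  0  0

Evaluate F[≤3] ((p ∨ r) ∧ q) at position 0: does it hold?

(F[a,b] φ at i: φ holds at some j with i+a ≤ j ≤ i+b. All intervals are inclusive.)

No

Check ((p ∨ r) ∧ q) at each j in [0,3]:
  j=0: false
  j=1: false
  j=2: false
  j=3: false
No position in the window satisfies it → formula fails.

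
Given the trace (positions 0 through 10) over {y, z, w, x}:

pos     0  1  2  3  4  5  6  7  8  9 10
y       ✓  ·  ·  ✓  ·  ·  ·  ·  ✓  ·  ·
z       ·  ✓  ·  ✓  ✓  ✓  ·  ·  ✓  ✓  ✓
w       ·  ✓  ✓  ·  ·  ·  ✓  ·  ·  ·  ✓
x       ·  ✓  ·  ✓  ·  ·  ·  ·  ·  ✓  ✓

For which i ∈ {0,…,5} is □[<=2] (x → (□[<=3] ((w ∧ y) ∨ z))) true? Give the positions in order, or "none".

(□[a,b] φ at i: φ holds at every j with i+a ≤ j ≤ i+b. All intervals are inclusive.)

4, 5

Evaluate at each i in [0,5]:
  i=0: ✗ (fails at j=1)
  i=1: ✗ (fails at j=1)
  i=2: ✗ (fails at j=3)
  i=3: ✗ (fails at j=3)
  i=4: ✓ (all of [4,6])
  i=5: ✓ (all of [5,7])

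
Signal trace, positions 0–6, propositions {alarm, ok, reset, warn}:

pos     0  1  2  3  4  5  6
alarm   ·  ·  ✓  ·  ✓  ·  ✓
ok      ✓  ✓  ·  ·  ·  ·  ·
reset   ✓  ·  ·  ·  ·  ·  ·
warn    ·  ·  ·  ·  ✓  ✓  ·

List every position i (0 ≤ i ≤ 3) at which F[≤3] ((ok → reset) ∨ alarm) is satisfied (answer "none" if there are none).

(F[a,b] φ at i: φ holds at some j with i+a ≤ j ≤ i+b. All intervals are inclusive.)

Evaluate at each i in [0,3]:
  i=0: ✓ (witness j=0)
  i=1: ✓ (witness j=2)
  i=2: ✓ (witness j=2)
  i=3: ✓ (witness j=3)

0, 1, 2, 3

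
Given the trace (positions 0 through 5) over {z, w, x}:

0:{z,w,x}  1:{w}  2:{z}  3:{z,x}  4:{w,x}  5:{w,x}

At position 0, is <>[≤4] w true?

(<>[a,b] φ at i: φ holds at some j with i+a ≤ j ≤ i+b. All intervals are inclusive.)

Yes

Check w at each j in [0,4]:
  j=0: true
  j=1: true
  j=2: false
  j=3: false
  j=4: true
Found at j=0 → formula holds.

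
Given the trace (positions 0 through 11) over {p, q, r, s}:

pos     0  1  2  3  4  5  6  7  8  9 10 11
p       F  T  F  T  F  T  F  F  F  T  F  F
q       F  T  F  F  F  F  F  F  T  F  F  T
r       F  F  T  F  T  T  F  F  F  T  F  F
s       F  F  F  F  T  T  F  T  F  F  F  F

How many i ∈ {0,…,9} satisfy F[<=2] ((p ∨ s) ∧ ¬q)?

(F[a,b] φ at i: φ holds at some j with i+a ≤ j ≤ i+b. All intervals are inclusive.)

Evaluate at each i in [0,9]:
  i=0: ✗ (none in [0,2])
  i=1: ✓ (witness j=3)
  i=2: ✓ (witness j=3)
  i=3: ✓ (witness j=3)
  i=4: ✓ (witness j=4)
  i=5: ✓ (witness j=5)
  i=6: ✓ (witness j=7)
  i=7: ✓ (witness j=7)
  i=8: ✓ (witness j=9)
  i=9: ✓ (witness j=9)
Positions where it holds: {1, 2, 3, 4, 5, 6, 7, 8, 9} → 9.

9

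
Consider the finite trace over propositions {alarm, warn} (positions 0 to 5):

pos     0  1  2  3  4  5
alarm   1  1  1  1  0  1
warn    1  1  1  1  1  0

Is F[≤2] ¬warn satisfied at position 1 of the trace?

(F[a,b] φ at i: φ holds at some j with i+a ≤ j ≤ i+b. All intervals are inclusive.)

No

Check ¬warn at each j in [1,3]:
  j=1: false
  j=2: false
  j=3: false
No position in the window satisfies it → formula fails.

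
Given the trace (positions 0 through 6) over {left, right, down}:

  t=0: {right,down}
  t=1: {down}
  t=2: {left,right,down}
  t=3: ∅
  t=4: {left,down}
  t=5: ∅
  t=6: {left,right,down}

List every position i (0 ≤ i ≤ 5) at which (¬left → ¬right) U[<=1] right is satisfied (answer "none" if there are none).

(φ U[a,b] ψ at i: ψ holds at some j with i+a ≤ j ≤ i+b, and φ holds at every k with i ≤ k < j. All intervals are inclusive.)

Evaluate at each i in [0,5]:
  i=0: ✓ (rhs at j=0)
  i=1: ✓ (rhs at j=2; lhs holds on [1,1])
  i=2: ✓ (rhs at j=2)
  i=3: ✗ (no rhs in [3,4])
  i=4: ✗ (no rhs in [4,5])
  i=5: ✓ (rhs at j=6; lhs holds on [5,5])

0, 1, 2, 5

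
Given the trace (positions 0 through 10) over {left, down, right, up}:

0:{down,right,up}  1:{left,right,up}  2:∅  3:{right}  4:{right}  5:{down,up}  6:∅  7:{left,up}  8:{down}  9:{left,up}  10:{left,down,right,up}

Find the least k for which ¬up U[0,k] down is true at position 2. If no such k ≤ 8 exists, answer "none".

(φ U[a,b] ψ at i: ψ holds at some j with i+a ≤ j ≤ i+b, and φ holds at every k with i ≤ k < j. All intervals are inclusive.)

Need earliest j ≥ 2 with down, and ¬up at every k in [2,j-1].
  j=2: rhs fails.
  j=3: rhs fails.
  j=4: rhs fails.
  j=5: rhs holds; lhs holds on [2,4]. k = 3.

3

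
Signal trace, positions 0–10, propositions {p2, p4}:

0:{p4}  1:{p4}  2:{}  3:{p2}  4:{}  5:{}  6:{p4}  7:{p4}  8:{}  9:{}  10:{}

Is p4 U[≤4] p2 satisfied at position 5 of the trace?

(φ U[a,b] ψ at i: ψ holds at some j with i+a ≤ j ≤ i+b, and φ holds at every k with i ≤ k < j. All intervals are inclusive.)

Need some j in [5,9] with p2, and p4 at every k in [5,j-1].
  j=5: p2 false.
  j=6: p2 false.
  j=7: p2 false.
  j=8: p2 false.
  j=9: p2 false.
No j in the window works → until fails.

No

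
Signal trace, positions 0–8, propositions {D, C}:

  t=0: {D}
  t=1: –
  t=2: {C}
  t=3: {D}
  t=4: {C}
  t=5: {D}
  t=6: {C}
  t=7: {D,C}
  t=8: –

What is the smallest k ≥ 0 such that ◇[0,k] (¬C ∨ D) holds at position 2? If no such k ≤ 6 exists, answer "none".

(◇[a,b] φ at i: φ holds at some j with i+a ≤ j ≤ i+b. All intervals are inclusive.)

Scan j = 2,3,… for (¬C ∨ D):
  j=2: fails
  j=3: holds
First hit at j=3, so smallest k = 3-2 = 1.

1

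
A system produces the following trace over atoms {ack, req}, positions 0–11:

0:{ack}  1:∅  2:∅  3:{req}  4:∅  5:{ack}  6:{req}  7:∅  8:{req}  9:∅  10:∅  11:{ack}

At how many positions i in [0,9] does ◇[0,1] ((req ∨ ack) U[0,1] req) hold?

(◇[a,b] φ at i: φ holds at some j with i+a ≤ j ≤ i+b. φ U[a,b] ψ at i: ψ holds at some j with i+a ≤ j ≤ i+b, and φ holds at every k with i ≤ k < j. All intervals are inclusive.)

7

Evaluate at each i in [0,9]:
  i=0: ✗ (none in [0,1])
  i=1: ✗ (none in [1,2])
  i=2: ✓ (witness j=3)
  i=3: ✓ (witness j=3)
  i=4: ✓ (witness j=5)
  i=5: ✓ (witness j=5)
  i=6: ✓ (witness j=6)
  i=7: ✓ (witness j=8)
  i=8: ✓ (witness j=8)
  i=9: ✗ (none in [9,10])
Positions where it holds: {2, 3, 4, 5, 6, 7, 8} → 7.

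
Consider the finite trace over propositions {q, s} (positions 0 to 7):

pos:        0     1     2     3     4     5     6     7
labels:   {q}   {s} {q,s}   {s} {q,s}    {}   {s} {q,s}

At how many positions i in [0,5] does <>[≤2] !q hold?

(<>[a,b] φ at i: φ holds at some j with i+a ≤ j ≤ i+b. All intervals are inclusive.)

Evaluate at each i in [0,5]:
  i=0: ✓ (witness j=1)
  i=1: ✓ (witness j=1)
  i=2: ✓ (witness j=3)
  i=3: ✓ (witness j=3)
  i=4: ✓ (witness j=5)
  i=5: ✓ (witness j=5)
Positions where it holds: {0, 1, 2, 3, 4, 5} → 6.

6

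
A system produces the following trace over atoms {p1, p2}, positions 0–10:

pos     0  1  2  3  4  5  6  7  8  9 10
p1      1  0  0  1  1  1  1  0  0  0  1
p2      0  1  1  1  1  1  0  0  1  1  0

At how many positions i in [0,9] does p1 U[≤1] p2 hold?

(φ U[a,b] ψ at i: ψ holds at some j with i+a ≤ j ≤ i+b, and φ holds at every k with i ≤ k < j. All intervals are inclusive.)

8

Evaluate at each i in [0,9]:
  i=0: ✓ (rhs at j=1; lhs holds on [0,0])
  i=1: ✓ (rhs at j=1)
  i=2: ✓ (rhs at j=2)
  i=3: ✓ (rhs at j=3)
  i=4: ✓ (rhs at j=4)
  i=5: ✓ (rhs at j=5)
  i=6: ✗ (no rhs in [6,7])
  i=7: ✗ (lhs fails at k=7 before rhs at j=8)
  i=8: ✓ (rhs at j=8)
  i=9: ✓ (rhs at j=9)
Positions where it holds: {0, 1, 2, 3, 4, 5, 8, 9} → 8.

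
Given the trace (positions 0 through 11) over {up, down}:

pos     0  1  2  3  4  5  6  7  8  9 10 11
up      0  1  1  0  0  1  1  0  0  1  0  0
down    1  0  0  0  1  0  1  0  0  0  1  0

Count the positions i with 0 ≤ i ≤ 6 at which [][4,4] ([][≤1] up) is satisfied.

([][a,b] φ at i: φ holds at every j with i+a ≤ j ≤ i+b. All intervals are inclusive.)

Evaluate at each i in [0,6]:
  i=0: ✗ (fails at j=4)
  i=1: ✓ (all of [5,5])
  i=2: ✗ (fails at j=6)
  i=3: ✗ (fails at j=7)
  i=4: ✗ (fails at j=8)
  i=5: ✗ (fails at j=9)
  i=6: ✗ (fails at j=10)
Positions where it holds: {1} → 1.

1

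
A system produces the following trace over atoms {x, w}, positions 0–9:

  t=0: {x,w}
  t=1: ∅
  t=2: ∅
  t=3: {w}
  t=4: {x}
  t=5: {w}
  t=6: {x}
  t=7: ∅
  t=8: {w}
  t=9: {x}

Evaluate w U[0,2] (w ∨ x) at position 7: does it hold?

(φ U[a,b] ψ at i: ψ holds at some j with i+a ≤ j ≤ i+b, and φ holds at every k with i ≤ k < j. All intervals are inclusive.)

No

Need some j in [7,9] with (w ∨ x), and w at every k in [7,j-1].
  j=7: (w ∨ x) false.
  j=8: (w ∨ x) holds, but w fails at k=7 → not this j.
  j=9: (w ∨ x) holds, but w fails at k=7 → not this j.
No j in the window works → until fails.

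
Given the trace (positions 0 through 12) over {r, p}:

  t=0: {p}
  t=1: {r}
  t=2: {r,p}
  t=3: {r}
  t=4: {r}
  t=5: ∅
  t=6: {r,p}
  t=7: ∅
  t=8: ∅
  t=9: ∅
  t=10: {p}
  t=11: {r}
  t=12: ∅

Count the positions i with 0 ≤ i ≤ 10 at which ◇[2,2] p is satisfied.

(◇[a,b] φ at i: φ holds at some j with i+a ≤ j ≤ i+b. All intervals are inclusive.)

3

Evaluate at each i in [0,10]:
  i=0: ✓ (witness j=2)
  i=1: ✗ (none in [3,3])
  i=2: ✗ (none in [4,4])
  i=3: ✗ (none in [5,5])
  i=4: ✓ (witness j=6)
  i=5: ✗ (none in [7,7])
  i=6: ✗ (none in [8,8])
  i=7: ✗ (none in [9,9])
  i=8: ✓ (witness j=10)
  i=9: ✗ (none in [11,11])
  i=10: ✗ (none in [12,12])
Positions where it holds: {0, 4, 8} → 3.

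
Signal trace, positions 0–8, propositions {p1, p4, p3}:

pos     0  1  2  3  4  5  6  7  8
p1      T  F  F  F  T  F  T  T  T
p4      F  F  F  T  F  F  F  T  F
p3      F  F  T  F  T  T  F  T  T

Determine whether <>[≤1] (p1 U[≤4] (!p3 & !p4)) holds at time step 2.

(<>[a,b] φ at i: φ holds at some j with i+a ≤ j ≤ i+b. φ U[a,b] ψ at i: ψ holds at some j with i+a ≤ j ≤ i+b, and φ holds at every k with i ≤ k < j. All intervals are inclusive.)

Check (p1 U[≤4] (!p3 & !p4)) at each j in [2,3]:
  j=2: fails
  j=3: fails
No position in the window satisfies it → formula fails.

No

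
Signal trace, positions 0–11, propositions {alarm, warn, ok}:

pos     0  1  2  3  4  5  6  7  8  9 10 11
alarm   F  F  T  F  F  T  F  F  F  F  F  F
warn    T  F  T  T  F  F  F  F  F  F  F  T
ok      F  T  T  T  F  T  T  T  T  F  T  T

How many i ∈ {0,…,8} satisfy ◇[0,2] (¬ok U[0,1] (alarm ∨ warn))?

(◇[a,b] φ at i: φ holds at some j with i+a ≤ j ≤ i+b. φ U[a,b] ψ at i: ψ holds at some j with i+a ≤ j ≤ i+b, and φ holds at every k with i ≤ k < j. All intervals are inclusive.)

6

Evaluate at each i in [0,8]:
  i=0: ✓ (witness j=0)
  i=1: ✓ (witness j=2)
  i=2: ✓ (witness j=2)
  i=3: ✓ (witness j=3)
  i=4: ✓ (witness j=4)
  i=5: ✓ (witness j=5)
  i=6: ✗ (none in [6,8])
  i=7: ✗ (none in [7,9])
  i=8: ✗ (none in [8,10])
Positions where it holds: {0, 1, 2, 3, 4, 5} → 6.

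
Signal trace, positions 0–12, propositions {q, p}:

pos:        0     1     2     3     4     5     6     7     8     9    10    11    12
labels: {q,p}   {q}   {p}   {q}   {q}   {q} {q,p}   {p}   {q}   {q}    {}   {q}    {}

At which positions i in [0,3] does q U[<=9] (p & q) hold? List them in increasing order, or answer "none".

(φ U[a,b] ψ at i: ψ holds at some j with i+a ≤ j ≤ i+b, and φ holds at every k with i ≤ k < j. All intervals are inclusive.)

Evaluate at each i in [0,3]:
  i=0: ✓ (rhs at j=0)
  i=1: ✗ (lhs fails at k=2 before rhs at j=6)
  i=2: ✗ (lhs fails at k=2 before rhs at j=6)
  i=3: ✓ (rhs at j=6; lhs holds on [3,5])

0, 3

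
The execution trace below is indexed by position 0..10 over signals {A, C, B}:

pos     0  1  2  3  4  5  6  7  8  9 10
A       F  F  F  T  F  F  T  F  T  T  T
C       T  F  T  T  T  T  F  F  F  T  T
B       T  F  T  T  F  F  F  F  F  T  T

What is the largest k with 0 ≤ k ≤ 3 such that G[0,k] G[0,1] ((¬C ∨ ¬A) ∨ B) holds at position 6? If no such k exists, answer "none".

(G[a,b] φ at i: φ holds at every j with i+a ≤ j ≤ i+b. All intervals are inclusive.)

3

G[0,1] ((¬C ∨ ¬A) ∨ B) must hold from j=6 onward; find where it first fails.
  j=6: holds
  j=7: holds
  j=8: holds
  j=9: holds
Holds through j=9; largest k = 3.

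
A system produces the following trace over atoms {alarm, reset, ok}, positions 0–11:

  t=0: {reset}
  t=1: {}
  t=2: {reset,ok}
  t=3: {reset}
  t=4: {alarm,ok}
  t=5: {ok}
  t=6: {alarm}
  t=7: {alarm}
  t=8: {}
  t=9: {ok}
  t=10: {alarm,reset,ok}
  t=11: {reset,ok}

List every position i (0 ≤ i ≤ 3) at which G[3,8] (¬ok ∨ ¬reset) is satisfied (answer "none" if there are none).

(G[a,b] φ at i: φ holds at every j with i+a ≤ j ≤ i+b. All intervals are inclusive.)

0, 1

Evaluate at each i in [0,3]:
  i=0: ✓ (all of [3,8])
  i=1: ✓ (all of [4,9])
  i=2: ✗ (fails at j=10)
  i=3: ✗ (fails at j=10)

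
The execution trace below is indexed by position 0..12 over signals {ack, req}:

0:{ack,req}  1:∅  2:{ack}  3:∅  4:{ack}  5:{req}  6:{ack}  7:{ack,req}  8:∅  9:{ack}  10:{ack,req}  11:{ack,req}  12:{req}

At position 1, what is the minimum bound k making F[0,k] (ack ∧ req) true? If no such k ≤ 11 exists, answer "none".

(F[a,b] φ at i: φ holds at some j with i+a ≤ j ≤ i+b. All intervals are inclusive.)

6

Scan j = 1,2,… for (ack ∧ req):
  j=1: fails
  j=2: fails
  j=3: fails
  j=4: fails
  j=5: fails
  j=6: fails
  j=7: holds
First hit at j=7, so smallest k = 7-1 = 6.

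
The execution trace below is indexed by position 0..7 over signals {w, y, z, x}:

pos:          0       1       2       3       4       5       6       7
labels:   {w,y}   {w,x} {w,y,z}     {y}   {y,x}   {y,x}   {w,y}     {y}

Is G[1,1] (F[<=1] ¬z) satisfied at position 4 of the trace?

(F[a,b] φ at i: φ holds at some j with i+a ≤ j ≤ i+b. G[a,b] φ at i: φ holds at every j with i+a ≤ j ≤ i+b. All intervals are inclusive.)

Yes

Check F[<=1] ¬z at every j in [5,5]:
  j=5: holds (witness at 5)
All positions satisfy it → formula holds.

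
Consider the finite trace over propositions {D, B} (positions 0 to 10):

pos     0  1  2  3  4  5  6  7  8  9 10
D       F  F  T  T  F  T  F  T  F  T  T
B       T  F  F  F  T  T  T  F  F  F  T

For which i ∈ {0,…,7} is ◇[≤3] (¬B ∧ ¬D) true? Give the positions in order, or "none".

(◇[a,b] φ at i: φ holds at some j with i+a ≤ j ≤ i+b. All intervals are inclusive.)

0, 1, 5, 6, 7

Evaluate at each i in [0,7]:
  i=0: ✓ (witness j=1)
  i=1: ✓ (witness j=1)
  i=2: ✗ (none in [2,5])
  i=3: ✗ (none in [3,6])
  i=4: ✗ (none in [4,7])
  i=5: ✓ (witness j=8)
  i=6: ✓ (witness j=8)
  i=7: ✓ (witness j=8)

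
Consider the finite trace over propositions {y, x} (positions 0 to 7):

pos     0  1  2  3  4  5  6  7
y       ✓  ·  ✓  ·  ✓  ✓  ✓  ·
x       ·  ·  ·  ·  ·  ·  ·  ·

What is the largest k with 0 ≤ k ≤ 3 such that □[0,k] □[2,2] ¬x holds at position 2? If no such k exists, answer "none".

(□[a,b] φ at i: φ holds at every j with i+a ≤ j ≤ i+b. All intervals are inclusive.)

□[2,2] ¬x must hold from j=2 onward; find where it first fails.
  j=2: holds
  j=3: holds
  j=4: holds
  j=5: holds
Holds through j=5; largest k = 3.

3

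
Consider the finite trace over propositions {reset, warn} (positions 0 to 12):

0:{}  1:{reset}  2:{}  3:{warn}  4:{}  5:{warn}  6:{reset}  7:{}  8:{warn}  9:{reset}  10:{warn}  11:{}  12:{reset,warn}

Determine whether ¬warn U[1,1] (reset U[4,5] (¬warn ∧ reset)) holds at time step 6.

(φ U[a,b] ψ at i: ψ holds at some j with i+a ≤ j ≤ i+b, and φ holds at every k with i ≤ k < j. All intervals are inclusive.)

Need some j in [7,7] with (reset U[4,5] (¬warn ∧ reset)), and ¬warn at every k in [6,j-1].
  j=7: (reset U[4,5] (¬warn ∧ reset)) — fails.
No j in the window works → until fails.

False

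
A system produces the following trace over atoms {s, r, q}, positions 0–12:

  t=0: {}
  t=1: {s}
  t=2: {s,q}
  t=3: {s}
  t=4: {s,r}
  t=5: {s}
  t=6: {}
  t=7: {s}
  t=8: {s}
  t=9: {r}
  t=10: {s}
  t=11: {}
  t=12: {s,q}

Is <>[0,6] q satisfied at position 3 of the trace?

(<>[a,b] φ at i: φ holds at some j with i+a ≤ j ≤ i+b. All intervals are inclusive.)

Check q at each j in [3,9]:
  j=3: false
  j=4: false
  j=5: false
  j=6: false
  j=7: false
  j=8: false
  j=9: false
No position in the window satisfies it → formula fails.

No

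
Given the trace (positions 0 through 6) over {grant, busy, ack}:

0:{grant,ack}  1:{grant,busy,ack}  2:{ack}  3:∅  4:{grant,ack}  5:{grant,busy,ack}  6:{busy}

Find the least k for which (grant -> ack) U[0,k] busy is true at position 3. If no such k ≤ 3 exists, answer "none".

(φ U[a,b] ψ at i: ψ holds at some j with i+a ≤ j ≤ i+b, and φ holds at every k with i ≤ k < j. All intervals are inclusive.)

2

Need earliest j ≥ 3 with busy, and (grant -> ack) at every k in [3,j-1].
  j=3: rhs fails.
  j=4: rhs fails.
  j=5: rhs holds; lhs holds on [3,4]. k = 2.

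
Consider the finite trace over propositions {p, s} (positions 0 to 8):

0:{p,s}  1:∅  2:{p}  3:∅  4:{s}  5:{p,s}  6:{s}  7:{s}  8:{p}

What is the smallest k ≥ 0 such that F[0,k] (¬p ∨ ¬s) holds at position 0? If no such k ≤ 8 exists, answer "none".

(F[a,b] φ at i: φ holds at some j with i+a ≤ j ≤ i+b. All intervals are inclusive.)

Scan j = 0,1,… for (¬p ∨ ¬s):
  j=0: fails
  j=1: holds
First hit at j=1, so smallest k = 1-0 = 1.

1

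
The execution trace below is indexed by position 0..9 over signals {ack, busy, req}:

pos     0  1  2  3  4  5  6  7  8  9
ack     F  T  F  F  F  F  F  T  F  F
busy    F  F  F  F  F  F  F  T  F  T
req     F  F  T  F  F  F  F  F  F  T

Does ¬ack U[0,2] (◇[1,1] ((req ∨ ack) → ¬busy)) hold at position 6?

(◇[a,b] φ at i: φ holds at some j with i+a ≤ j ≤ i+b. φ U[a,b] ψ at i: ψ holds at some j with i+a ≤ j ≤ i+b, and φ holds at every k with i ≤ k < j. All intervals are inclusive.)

True

Need some j in [6,8] with ◇[1,1] ((req ∨ ack) → ¬busy), and ¬ack at every k in [6,j-1].
  j=6: ◇[1,1] ((req ∨ ack) → ¬busy) — fails (none in [7,7]).
  j=7: ◇[1,1] ((req ∨ ack) → ¬busy) holds; ¬ack holds at every k in [6,6] → satisfied.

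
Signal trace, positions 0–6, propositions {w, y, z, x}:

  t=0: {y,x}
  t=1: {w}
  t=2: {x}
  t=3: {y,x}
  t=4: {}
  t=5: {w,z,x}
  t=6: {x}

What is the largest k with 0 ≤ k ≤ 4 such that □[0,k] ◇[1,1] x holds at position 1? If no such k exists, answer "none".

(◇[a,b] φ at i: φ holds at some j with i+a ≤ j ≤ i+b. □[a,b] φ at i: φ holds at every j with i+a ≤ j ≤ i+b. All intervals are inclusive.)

1

◇[1,1] x must hold from j=1 onward; find where it first fails.
  j=1: holds
  j=2: holds
  j=3: fails
Holds on [1,2], so largest k = 1.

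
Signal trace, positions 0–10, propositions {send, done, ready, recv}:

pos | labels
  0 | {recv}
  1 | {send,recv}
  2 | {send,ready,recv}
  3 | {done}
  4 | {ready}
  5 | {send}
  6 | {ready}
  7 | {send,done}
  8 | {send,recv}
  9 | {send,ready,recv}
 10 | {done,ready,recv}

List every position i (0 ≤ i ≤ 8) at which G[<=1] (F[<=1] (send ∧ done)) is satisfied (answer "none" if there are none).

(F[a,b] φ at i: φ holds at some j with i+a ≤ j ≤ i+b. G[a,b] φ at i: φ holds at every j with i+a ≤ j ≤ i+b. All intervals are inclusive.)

Evaluate at each i in [0,8]:
  i=0: ✗ (fails at j=0)
  i=1: ✗ (fails at j=1)
  i=2: ✗ (fails at j=2)
  i=3: ✗ (fails at j=3)
  i=4: ✗ (fails at j=4)
  i=5: ✗ (fails at j=5)
  i=6: ✓ (all of [6,7])
  i=7: ✗ (fails at j=8)
  i=8: ✗ (fails at j=8)

6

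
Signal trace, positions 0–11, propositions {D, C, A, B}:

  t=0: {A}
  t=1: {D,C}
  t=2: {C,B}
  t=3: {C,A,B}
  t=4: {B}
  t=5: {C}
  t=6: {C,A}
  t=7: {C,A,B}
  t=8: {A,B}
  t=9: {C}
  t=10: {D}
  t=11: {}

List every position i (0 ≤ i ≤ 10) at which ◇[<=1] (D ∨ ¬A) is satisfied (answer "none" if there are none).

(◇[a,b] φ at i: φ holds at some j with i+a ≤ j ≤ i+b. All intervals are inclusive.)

0, 1, 2, 3, 4, 5, 8, 9, 10

Evaluate at each i in [0,10]:
  i=0: ✓ (witness j=1)
  i=1: ✓ (witness j=1)
  i=2: ✓ (witness j=2)
  i=3: ✓ (witness j=4)
  i=4: ✓ (witness j=4)
  i=5: ✓ (witness j=5)
  i=6: ✗ (none in [6,7])
  i=7: ✗ (none in [7,8])
  i=8: ✓ (witness j=9)
  i=9: ✓ (witness j=9)
  i=10: ✓ (witness j=10)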